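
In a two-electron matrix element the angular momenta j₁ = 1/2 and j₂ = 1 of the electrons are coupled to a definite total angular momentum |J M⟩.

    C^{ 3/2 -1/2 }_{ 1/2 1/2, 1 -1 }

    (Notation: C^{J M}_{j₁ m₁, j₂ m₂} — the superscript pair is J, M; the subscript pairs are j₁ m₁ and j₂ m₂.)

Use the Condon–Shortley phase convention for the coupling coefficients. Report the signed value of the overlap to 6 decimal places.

j₁+j₂−J=0  J+j₁−j₂=1  J−j₁+j₂=2  j₁+j₂+J+1=4
(j₁±m₁, j₂±m₂, J±M) = (1,0,0,2,1,2)
P² = 4/3
sum k=0..0:
  [0] +1/2 = 1/2
S = 1/2
C² = P²·S² = 1/3 ; C = +0.577350

+√(1/3) = +0.577350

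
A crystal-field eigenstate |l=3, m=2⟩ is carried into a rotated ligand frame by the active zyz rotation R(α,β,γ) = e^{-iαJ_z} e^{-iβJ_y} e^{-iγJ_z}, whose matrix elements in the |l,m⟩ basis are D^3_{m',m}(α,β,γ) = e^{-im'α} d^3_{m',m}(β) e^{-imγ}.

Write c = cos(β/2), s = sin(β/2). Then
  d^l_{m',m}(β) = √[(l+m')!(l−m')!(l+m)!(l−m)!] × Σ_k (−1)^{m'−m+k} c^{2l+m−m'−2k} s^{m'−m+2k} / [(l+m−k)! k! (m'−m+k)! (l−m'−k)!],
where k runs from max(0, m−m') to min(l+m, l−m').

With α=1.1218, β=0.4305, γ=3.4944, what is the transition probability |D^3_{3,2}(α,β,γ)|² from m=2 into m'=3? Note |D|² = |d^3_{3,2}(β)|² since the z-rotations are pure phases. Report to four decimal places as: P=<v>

P=0.2167

D^3_{3,2}(1.1218,0.4305,3.4944) = e^{-i·3·1.1218}·d^3_{3,2}(0.4305)·e^{-i·2·3.4944}. Compute d first:
Half-angle: c=0.976923, s=0.213592. N=√(720·1·120·1)=293.938769
k: max(0,(2)−(3))=0 … min(3+(2),3−(3))=0
  k=0: (−1)^1·293.9388/(120)·0.9769^5·0.2136^1 = -0.465545
d^3_{3,2}(0.4305) = -0.465545
|D^3_{3,2}|² = |d^3_{3,2}(β)|² = (-0.465545)² = 0.216732 (the z-rotation phases have unit modulus)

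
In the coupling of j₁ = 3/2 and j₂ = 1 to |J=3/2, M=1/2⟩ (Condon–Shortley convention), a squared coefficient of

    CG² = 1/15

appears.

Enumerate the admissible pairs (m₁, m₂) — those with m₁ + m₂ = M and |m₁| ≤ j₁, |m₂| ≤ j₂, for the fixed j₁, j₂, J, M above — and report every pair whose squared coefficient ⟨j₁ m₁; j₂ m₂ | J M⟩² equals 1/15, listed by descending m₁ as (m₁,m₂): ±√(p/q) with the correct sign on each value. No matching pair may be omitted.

(1/2,0): +√(1/15)

Admissible pairs with m₁+m₂ = M = 1/2: (-1/2,1), (1/2,0), (3/2,-1)
  (m₁,m₂)=(3/2,-1): CG² = 2/5, CG = +√(2/5)
  (m₁,m₂)=(1/2,0): CG² = 1/15, CG = +√(1/15)   ← matches the target
  (m₁,m₂)=(-1/2,1): CG² = 8/15, CG = −√(8/15)
Pairs with CG² = 1/15: (1/2,0): +√(1/15)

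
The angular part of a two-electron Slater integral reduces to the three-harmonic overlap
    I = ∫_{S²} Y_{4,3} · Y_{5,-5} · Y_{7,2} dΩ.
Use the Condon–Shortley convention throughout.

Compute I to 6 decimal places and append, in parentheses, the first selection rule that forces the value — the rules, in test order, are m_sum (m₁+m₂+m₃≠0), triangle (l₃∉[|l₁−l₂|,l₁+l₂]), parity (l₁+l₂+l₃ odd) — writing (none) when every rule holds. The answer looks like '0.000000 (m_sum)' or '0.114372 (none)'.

m-sum 0 ✓  L=16 even ✓  1≤7≤9 ✓
Π(2lᵢ+1) = 9×11×15 = 1485
triangle coeff Δ(4,5,7) = 1/6126120
Σ_t [0,2]: t=0:+1/69120 t=1:−1/20736 t=2:+1/69120 = -1/51840
(3j)²=280/21879 [(4 5 7; 0 0 0)], sign=+1
Σ_t [0,0]: t=0:+1/9676800 = 1/9676800
(3j)²=27/19448 [(4 5 7; 3 -5 2)], sign=-1
⇒ 4πI² = 14175/537251
I = (-1)√(14175/537251/(4π)) = -0.04582136
No selection rule forces the value: the integral is nonzero (none).

-0.045821 (none)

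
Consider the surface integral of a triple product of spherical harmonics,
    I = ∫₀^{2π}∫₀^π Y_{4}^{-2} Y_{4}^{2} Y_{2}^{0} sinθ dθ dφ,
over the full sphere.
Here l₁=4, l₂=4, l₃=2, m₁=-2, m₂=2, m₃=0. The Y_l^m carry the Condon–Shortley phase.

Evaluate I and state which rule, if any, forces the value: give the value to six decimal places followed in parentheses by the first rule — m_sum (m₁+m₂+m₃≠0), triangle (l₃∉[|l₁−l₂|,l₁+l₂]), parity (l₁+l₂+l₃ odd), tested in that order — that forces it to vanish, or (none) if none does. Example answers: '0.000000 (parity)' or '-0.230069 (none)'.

m-sum 0 ✓  L=10 even ✓  0≤2≤8 ✓
Π(2lᵢ+1) = 9×9×5 = 405
triangle coeff Δ(4,4,2) = 1/13860
Σ_t [2,4]: t=2:+1/192 t=3:−1/36 t=4:+1/192 = -5/288
(3j)²=20/693 [(4 4 2; 0 0 0)], sign=-1
Σ_t [4,6]: t=4:+1/192 t=5:−1/120 t=6:+1/2880 = -1/360
(3j)²=16/3465 [(4 4 2; -2 2 0)], sign=-1
⇒ 4πI² = 320/5929
I = (+1)√(320/5929/(4π)) = 0.06553591
No selection rule forces the value: the integral is nonzero (none).

0.065536 (none)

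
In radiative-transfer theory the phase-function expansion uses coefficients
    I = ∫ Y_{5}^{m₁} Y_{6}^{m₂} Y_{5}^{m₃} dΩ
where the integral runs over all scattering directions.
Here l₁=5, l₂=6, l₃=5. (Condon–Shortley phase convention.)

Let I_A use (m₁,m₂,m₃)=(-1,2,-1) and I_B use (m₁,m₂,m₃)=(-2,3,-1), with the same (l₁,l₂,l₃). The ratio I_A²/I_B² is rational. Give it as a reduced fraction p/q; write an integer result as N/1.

28/9

l's match ⇒ only the (l;m) 3-j factors differ between A and B.
A: triangle coeff Δ(5,6,5) = 1/28588560; Σ_t [2,6]: t=2:+1/829440 t=3:−1/25920 t=4:+1/9216 t=5:−1/25920 t=6:+1/829440 = 7/207360; (3j)²=28/2431 [(5 6 5; -1 2 -1)], sign=+1
B: triangle coeff Δ(5,6,5) = 1/28588560; Σ_t [3,6]: t=3:−1/622080 t=4:+1/34560 t=5:−1/23040 t=6:+1/155520 = -1/103680; (3j)²=9/2431 [(5 6 5; -2 3 -1)], sign=-1
I_A²/I_B² = (28/2431)/(9/2431) = 28/9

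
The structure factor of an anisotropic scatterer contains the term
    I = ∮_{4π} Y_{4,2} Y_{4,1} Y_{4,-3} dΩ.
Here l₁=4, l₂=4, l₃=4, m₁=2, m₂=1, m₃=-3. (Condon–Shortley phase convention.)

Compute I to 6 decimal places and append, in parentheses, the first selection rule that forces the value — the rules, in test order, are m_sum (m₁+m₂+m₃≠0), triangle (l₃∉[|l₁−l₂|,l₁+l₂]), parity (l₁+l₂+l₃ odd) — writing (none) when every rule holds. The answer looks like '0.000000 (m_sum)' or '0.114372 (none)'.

-0.063661 (none)

Checks pass: Σm=0; 12 even; l₃=4∈[0,8].
(2·4+1)(2·4+1)(2·4+1) = 729
Δ: 4! 4! 4! / 13! → 1/450450
sum: t=0:+1/13824 t=1:−1/216 t=2:+1/64 t=3:−1/216 t=4:+1/13824 = 5/768
3j²(4 4 4; 0 0 0) = Δ·Π!·Σ² = 18/1001  (sign +1)
sum: t=1:−1/864 t=2:+1/576 = 1/1728
3j²(4 4 4; 2 1 -3) = Δ·Π!·Σ² = 5/1287  (sign -1)
combine: 4πI² = 729·18/1001·5/1287 = 7290/143143
take √, sign -1: I = -0.06366105
No selection rule forces the value: the integral is nonzero (none).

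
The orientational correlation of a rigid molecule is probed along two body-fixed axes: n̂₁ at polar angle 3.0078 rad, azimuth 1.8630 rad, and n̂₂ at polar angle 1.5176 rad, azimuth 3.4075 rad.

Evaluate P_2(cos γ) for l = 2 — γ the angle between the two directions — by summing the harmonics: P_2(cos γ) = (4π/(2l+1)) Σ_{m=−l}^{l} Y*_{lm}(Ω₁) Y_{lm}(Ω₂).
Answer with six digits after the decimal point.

Addition theorem: P_2(cos γ) = (4π/5) Σ_m Y*_{lm}(Ω₁) Y_{lm}(Ω₂), m = −2…2:
  m=-2: Y*=-0.005733-0.003792i  Y=+0.331984-0.195325i  product -0.002644-0.000139i
  m=-1: Y*=+0.029421-0.097803i  Y=-0.039578+0.010779i  product -0.000110+0.004188i
  m=+0: Y*=+0.613947-0.000000i  Y=-0.312717+0.000000i  product -0.191991+0.000000i
  m=+1: Y*=-0.029421-0.097803i  Y=+0.039578+0.010779i  product -0.000110-0.004188i
  m=+2: Y*=-0.005733+0.003792i  Y=+0.331984+0.195325i  product -0.002644+0.000139i
Total Σ_m = -0.197499+0.000000i. Multiply by 2.513274: -0.496370+0.000000i. P_2(cos γ) = -0.496370

-0.496370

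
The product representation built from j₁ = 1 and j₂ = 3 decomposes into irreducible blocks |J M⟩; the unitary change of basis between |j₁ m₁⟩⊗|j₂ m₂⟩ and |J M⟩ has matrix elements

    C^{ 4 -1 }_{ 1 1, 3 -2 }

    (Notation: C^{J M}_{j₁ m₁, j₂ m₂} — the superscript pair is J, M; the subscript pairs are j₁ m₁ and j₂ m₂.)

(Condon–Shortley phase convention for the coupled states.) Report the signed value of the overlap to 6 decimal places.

+√(3/28) = +0.327327

√[9·0!2!6!/9! · 2!0!1!5!3!5!] = √(43200/7)
  +(−1)^0/∏(0,0,0,1,2,5)! = 1/240  (running 1/240)
⟨..|..⟩ = √(43200/7)·(1/240) = +0.327327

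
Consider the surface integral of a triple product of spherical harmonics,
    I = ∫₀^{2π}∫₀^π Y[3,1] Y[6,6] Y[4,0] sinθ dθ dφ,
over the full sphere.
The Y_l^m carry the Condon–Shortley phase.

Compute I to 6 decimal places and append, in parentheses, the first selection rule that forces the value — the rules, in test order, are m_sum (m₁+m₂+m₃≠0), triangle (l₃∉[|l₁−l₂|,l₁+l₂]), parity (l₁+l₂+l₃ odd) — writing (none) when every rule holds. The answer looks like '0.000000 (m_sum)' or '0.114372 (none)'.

1 + 6 + 0 = 7 ≠ 0: azimuthal integral kills it; I = 0

0.000000 (m_sum)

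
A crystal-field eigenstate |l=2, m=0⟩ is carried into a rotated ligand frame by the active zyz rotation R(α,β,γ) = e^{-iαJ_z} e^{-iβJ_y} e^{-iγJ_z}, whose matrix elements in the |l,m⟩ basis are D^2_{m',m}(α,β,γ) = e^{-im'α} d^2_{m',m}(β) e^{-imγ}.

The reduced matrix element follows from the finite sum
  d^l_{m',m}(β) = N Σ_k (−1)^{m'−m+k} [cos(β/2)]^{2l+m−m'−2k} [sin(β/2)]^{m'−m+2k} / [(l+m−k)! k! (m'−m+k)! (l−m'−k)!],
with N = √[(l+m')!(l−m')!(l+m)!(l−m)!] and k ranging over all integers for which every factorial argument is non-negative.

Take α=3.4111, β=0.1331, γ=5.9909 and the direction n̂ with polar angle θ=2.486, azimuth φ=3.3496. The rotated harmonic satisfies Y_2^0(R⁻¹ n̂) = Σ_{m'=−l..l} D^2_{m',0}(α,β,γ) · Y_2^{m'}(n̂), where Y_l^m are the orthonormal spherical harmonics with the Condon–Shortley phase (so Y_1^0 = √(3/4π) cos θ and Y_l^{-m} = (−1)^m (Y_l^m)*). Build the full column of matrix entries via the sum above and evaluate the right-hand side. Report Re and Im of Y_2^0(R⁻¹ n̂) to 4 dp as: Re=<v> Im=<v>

Need the full column D^2_{m',0} for m'=−2..2 at α=3.4111, β=0.1331, γ=5.9909.
cos(β/2)=0.997786, sin(β/2)=0.066501
d^2_{-2,0}: single k=2 term ⇒ +0.010785;  D = +0.009256+0.005536i
d^2_{-1,0}: k∈[1..2] ⇒ +0.161814 -0.000719 = +0.161095;  D = -0.155280-0.042893i
d^2_{0,0}: k∈[0..2] ⇒ +0.991175 -0.017611 +0.000020 = +0.973583;  D = +0.973583+0.000000i
d^2_{1,0}: k∈[0..1] ⇒ -0.161814 +0.000719 = -0.161095;  D = +0.155280-0.042893i
d^2_{2,0}: single k=0 term ⇒ +0.010785;  D = +0.009256-0.005536i
Y_2^{m'}(θ=2.486,φ=3.3496) and Σ D·Y over m':
  (+0.0093+0.0055i)·(+0.1313-0.0580i)  (-0.1553-0.0429i)·(+0.3653-0.0771i)  (+0.9736+0.0000i)·(+0.2791+0.0000i)  (+0.1553-0.0429i)·(-0.3653-0.0771i)  (+0.0093-0.0055i)·(+0.1313+0.0580i)
Y_2^0(R⁻¹ n̂) = +0.154783-0.000000i

Re=0.1548 Im=0.0000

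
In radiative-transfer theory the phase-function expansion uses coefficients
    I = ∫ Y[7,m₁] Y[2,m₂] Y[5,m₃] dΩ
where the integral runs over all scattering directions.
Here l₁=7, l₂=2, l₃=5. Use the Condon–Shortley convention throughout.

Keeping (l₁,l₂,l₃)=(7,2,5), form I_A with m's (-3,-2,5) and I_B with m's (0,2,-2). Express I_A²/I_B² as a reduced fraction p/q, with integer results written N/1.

1/35

l's match ⇒ only the (l;m) 3-j factors differ between A and B.
A: triangle coeff Δ(7,2,5) = 1/15015; Σ_t [0,0]: t=0:+1/87091200 = 1/87091200; (3j)²=1/15015 [(7 2 5; -3 -2 5)], sign=+1
B: triangle coeff Δ(7,2,5) = 1/15015; Σ_t [4,4]: t=4:+1/725760 = 1/725760; (3j)²=1/429 [(7 2 5; 0 2 -2)], sign=-1
I_A²/I_B² = (1/15015)/(1/429) = 1/35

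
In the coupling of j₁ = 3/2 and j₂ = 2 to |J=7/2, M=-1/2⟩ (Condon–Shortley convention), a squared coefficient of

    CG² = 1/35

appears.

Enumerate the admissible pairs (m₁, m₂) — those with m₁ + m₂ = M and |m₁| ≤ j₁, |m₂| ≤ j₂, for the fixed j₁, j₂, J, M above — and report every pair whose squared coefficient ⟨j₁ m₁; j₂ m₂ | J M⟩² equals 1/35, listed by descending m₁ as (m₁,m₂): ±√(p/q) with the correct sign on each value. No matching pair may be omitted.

(3/2,-2): +√(1/35)

Admissible pairs with m₁+m₂ = M = -1/2: (-3/2,1), (-1/2,0), (1/2,-1), (3/2,-2)
  (m₁,m₂)=(3/2,-2): CG² = 1/35, CG = +√(1/35)   ← matches the target
  (m₁,m₂)=(1/2,-1): CG² = 12/35, CG = +√(12/35)
  (m₁,m₂)=(-1/2,0): CG² = 18/35, CG = +√(18/35)
  (m₁,m₂)=(-3/2,1): CG² = 4/35, CG = +√(4/35)
Pairs with CG² = 1/35: (3/2,-2): +√(1/35)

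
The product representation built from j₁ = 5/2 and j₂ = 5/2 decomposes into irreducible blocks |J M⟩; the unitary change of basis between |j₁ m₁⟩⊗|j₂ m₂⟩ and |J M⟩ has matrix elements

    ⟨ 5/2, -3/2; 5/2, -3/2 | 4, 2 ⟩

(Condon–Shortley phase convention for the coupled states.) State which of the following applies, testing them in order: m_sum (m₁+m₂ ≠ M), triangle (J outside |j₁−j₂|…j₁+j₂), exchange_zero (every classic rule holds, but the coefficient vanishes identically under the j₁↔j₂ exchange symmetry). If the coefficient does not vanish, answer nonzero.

m-sum: m₁+m₂ = -3/2+(-3/2) = -3, M = 2  ✗ ⇒ coefficient is 0

m_sum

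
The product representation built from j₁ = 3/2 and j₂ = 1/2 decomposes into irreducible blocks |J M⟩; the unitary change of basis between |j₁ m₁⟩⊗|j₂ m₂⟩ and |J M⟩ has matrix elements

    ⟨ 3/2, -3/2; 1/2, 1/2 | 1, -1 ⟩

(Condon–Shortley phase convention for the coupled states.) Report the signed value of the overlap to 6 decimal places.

√[3·1!2!0!/4! · 0!3!1!0!0!2!] = √(3)
  +(−1)^1/∏(1,0,2,0,0,0)! = -1/2  (running -1/2)
⟨..|..⟩ = √(3)·(-1/2) = -0.866025

−√(3/4) = -0.866025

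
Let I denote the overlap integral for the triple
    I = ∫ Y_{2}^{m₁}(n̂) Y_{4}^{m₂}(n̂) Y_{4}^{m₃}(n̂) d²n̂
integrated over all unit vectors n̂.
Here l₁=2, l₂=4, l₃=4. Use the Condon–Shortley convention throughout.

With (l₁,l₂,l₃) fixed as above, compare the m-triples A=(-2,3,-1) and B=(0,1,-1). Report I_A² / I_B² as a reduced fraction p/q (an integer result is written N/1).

378/289

Shared (l₁,l₂,l₃)=(2,4,4): N and (l;000)² cancel in I_A²/I_B².
A: Δ = 2!·2!·6!/11! = 1/13860; Racah Σ t=2..2: t=2:+1/480 = 1/480; ⇒ 3j(2 4 4; -2 3 -1)² = 3/110, sgn -1
B: Δ = 2!·2!·6!/11! = 1/13860; Racah Σ t=0..2: t=0:+1/480 t=1:−1/48 t=2:+1/144 = -17/1440; ⇒ 3j(2 4 4; 0 1 -1)² = 289/13860, sgn +1
I_A²/I_B² = (3/110)/(289/13860) = 378/289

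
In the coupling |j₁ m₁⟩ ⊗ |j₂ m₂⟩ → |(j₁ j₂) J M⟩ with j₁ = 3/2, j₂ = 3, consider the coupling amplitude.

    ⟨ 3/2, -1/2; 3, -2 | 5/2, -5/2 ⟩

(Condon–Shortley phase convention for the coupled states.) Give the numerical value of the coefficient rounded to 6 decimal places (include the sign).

-0.597614

√[6·2!1!4!/8! · 1!2!1!5!0!5!] = √(1440/7)
  +(−1)^1/∏(1,1,1,0,0,4)! = -1/24  (running -1/24)
⟨..|..⟩ = √(1440/7)·(-1/24) = -0.597614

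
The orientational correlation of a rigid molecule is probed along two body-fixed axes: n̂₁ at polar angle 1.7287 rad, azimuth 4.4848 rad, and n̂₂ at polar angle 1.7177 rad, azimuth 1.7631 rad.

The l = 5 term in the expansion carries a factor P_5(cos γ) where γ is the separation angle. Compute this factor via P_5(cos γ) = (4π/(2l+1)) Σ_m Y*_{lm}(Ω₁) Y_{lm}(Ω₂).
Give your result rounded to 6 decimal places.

Expand P_5 via completeness: Σ_{m} conj(Y_{5,m}) at Ω₁ times Y_{5,m} at Ω₂ —
  [-5]  conj(Y_{5,-5})(Ω₁) = (-0.395762, -0.182873) ; Y_{5,-5}(Ω₂) = (-0.360556, -0.251612) ; Δ = (0.096681, 0.165514)
  [-4]  conj(Y_{5,-4})(Ω₁) = (-0.134670, 0.173362) ; Y_{5,-4}(Ω₂) = (-0.147809, 0.143100) ; Δ = (-0.004903, -0.044896)
  [-3]  conj(Y_{5,-3})(Ω₁) = (-0.163441, -0.200973) ; Y_{5,-3}(Ω₂) = (-0.147436, -0.226559) ; Δ = (-0.021435, 0.066660)
  [-2]  conj(Y_{5,-2})(Ω₁) = (-0.216129, 0.105786) ; Y_{5,-2}(Ω₂) = (-0.210560, 0.085227) ; Δ = (0.036492, -0.040694)
  [-1]  conj(Y_{5,-1})(Ω₁) = (-0.047577, -0.205426) ; Y_{5,-1}(Ω₂) = (-0.042973, -0.220704) ; Δ = (-0.043294, 0.019328)
  [+0]  conj(Y_{5,0})(Ω₁) = (-0.244730, -0.000000) ; Y_{5,0}(Ω₂) = (-0.231601, 0.000000) ; Δ = (0.056680, 0.000000)
  [+1]  conj(Y_{5,1})(Ω₁) = (0.047577, -0.205426) ; Y_{5,1}(Ω₂) = (0.042973, -0.220704) ; Δ = (-0.043294, -0.019328)
  [+2]  conj(Y_{5,2})(Ω₁) = (-0.216129, -0.105786) ; Y_{5,2}(Ω₂) = (-0.210560, -0.085227) ; Δ = (0.036492, 0.040694)
  [+3]  conj(Y_{5,3})(Ω₁) = (0.163441, -0.200973) ; Y_{5,3}(Ω₂) = (0.147436, -0.226559) ; Δ = (-0.021435, -0.066660)
  [+4]  conj(Y_{5,4})(Ω₁) = (-0.134670, -0.173362) ; Y_{5,4}(Ω₂) = (-0.147809, -0.143100) ; Δ = (-0.004903, 0.044896)
  [+5]  conj(Y_{5,5})(Ω₁) = (0.395762, -0.182873) ; Y_{5,5}(Ω₂) = (0.360556, -0.251612) ; Δ = (0.096681, -0.165514)
Total Σ_m = (0.183764, 0.000000). Multiply by 1.142397: (0.209932, 0.000000). P_5(cos γ) = 0.209932

0.209932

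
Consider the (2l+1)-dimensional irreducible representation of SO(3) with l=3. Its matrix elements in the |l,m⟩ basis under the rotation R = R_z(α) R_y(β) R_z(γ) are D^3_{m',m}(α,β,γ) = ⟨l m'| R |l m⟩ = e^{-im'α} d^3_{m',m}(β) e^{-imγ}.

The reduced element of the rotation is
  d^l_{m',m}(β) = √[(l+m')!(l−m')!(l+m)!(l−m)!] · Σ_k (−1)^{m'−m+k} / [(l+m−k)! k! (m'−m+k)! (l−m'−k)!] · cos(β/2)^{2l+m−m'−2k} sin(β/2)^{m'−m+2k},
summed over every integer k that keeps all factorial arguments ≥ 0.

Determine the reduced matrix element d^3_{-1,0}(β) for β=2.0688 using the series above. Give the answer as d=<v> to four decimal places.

d=0.0536

d^3_{-1,0}(β=2.0688) via the finite sum:
c=cos(2.068800/2)=0.511042, s=sin(2.068800/2)=0.859556; N=√[2·24·6·6]=41.569219
The bounds max(0,m−m')=1 and min(l+m,l−m')=3 give 3 terms
  k=1: (−1)^0·41.5692/(12)·0.5110^5·0.8596^1 = +0.103788
  k=2: (−1)^1·41.5692/(4)·0.5110^3·0.8596^3 = -0.880853
  k=3: (−1)^2·41.5692/(12)·0.5110^1·0.8596^5 = +0.830649
d^3_{-1,0}(2.0688) = +0.103788 -0.880853 +0.830649 = +0.053584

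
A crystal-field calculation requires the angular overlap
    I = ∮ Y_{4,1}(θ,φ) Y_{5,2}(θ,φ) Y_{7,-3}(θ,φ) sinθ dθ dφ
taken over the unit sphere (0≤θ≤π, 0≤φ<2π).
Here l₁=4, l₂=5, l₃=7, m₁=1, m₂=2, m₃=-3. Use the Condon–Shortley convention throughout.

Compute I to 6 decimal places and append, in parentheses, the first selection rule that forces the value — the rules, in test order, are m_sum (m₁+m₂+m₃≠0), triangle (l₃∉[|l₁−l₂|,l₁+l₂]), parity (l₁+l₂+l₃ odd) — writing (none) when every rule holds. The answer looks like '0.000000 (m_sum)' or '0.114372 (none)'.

-0.128189 (none)

Rules hold: Σm=0, L=16 even, 1≤7≤9.
N = 9·11·15 = 1485
Δ = 2!·6!·8!/17! = 1/6126120
Racah Σ t=0..2: t=0:+1/69120 t=1:−1/20736 t=2:+1/69120 = -1/51840
⇒ 3j(4 5 7; 0 0 0)² = 280/21879, sgn +1
Racah Σ t=0..2: t=0:+1/362880 t=1:−1/69120 t=2:+1/172800 = -43/7257600
⇒ 3j(4 5 7; 1 2 -3)² = 1849/170170, sgn -1
4πI² = N·(3j₀)²·(3jₘ)² = 110940/537251
I = -1·√(0.206496/4π) = -0.12818893
No selection rule forces the value: the integral is nonzero (none).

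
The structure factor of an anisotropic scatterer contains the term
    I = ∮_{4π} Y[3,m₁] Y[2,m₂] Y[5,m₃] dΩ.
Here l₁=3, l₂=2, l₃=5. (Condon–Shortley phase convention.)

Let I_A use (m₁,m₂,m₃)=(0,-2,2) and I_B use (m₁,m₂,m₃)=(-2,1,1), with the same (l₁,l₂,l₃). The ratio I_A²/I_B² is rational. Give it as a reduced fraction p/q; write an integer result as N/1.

35/24

Same 3,2,5: normalisation and zero-m 3j drop out of the ratio.
A: Δ: 0! 6! 4! / 11! → 1/2310; sum: t=0:+1/864 = 1/864; 3j²(3 2 5; 0 -2 2) = Δ·Π!·Σ² = 1/66  (sign -1)
B: Δ: 0! 6! 4! / 11! → 1/2310; sum: t=0:+1/720 = 1/720; 3j²(3 2 5; -2 1 1) = Δ·Π!·Σ² = 4/385  (sign +1)
I_A²/I_B² = (1/66)/(4/385) = 35/24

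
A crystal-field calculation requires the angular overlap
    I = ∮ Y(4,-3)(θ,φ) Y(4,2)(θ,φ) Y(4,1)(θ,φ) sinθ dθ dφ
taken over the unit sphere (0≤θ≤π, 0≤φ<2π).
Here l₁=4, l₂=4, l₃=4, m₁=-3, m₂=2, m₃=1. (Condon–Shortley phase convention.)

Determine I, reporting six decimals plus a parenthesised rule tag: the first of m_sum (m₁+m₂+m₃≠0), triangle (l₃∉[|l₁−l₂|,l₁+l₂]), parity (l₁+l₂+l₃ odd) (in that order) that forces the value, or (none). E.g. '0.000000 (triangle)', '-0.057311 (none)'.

-0.063661 (none)

m-sum 0 ✓  L=12 even ✓  0≤4≤8 ✓
Π(2lᵢ+1) = 9×9×9 = 729
triangle coeff Δ(4,4,4) = 1/450450
Σ_t [0,4]: t=0:+1/13824 t=1:−1/216 t=2:+1/64 t=3:−1/216 t=4:+1/13824 = 5/768
(3j)²=18/1001 [(4 4 4; 0 0 0)], sign=+1
Σ_t [3,4]: t=3:−1/864 t=4:+1/576 = 1/1728
(3j)²=5/1287 [(4 4 4; -3 2 1)], sign=-1
⇒ 4πI² = 7290/143143
I = (-1)√(7290/143143/(4π)) = -0.06366105
No selection rule forces the value: the integral is nonzero (none).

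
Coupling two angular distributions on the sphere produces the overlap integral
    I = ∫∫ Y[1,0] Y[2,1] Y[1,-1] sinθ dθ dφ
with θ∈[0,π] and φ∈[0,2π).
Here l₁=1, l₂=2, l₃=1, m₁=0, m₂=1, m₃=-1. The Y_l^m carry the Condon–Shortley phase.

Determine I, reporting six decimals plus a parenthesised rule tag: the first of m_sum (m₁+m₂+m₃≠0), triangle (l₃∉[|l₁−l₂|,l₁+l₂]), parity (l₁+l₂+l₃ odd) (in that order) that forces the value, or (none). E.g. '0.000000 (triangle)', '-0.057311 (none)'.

Rules hold: Σm=0, L=4 even, 1≤1≤3.
N = 3·5·3 = 45
Δ = 2!·0!·2!/5! = 1/30
Racah Σ t=1..1: t=1:−1/1 = -1/1
⇒ 3j(1 2 1; 0 0 0)² = 2/15, sgn +1
Racah Σ t=1..1: t=1:−1/2 = -1/2
⇒ 3j(1 2 1; 0 1 -1)² = 1/10, sgn -1
4πI² = N·(3j₀)²·(3jₘ)² = 3/5
I = -1·√(0.6/4π) = -0.21850969
No selection rule forces the value: the integral is nonzero (none).

-0.218510 (none)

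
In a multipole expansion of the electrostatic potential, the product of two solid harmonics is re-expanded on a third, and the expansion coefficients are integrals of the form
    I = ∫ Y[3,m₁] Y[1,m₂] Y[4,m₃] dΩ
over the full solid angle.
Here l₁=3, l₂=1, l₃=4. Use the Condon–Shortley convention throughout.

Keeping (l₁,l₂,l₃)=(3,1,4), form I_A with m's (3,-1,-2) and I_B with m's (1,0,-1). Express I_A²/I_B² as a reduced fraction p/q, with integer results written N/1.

1/15

Shared (l₁,l₂,l₃)=(3,1,4): N and (l;000)² cancel in I_A²/I_B².
A: Δ = 0!·6!·2!/9! = 1/252; Racah Σ t=0..0: t=0:+1/1440 = 1/1440; ⇒ 3j(3 1 4; 3 -1 -2)² = 1/252, sgn +1
B: Δ = 0!·6!·2!/9! = 1/252; Racah Σ t=0..0: t=0:+1/48 = 1/48; ⇒ 3j(3 1 4; 1 0 -1)² = 5/84, sgn -1
I_A²/I_B² = (1/252)/(5/84) = 1/15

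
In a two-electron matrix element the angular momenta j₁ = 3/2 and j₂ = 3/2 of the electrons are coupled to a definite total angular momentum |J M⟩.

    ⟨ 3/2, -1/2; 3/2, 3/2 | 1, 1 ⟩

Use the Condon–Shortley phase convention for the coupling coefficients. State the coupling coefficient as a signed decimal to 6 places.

+√(3/10) ≈ +0.547723

triangle: 2!·1!·1!/5! = 2/120
(j±m)!: 1!·2!·3!·0!·2!·0! = 24
prefactor² = (2J+1)·Δ·N² = 6/5
  k=2: +1/(2!·0!·0!·1!·1!·0!) = 1/2
Σ = 1/2  ⇒  CG² = 6/5·(1/2)² = 3/10
CG = +√(3/10) = +0.547723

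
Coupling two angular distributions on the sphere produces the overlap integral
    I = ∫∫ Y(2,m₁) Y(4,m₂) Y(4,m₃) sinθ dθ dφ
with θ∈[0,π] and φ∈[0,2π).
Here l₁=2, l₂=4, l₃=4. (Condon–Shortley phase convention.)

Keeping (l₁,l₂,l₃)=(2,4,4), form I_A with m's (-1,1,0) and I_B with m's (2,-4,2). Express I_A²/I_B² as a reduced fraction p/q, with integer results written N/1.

Shared (l₁,l₂,l₃)=(2,4,4): N and (l;000)² cancel in I_A²/I_B².
A: Δ = 2!·2!·6!/11! = 1/13860; Racah Σ t=1..2: t=1:−1/96 t=2:+1/72 = 1/288; ⇒ 3j(2 4 4; -1 1 0)² = 1/462, sgn +1
B: Δ = 2!·2!·6!/11! = 1/13860; Racah Σ t=0..0: t=0:+1/2880 = 1/2880; ⇒ 3j(2 4 4; 2 -4 2)² = 2/165, sgn +1
I_A²/I_B² = (1/462)/(2/165) = 5/28

5/28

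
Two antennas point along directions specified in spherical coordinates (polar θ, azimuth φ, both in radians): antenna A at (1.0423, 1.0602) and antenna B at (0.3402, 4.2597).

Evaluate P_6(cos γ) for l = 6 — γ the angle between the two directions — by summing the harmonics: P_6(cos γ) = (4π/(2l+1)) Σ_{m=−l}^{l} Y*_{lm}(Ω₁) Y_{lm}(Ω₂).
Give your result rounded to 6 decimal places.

-0.105162

Summing Y*_{l m}(θ₁,φ₁)·Y_{l m}(θ₂,φ₂) over m ∈ [−6, 6]; prefactor 4π/(2·6+1) = 0.966644:
  m=-6: Y*=(0.199744, 0.015615)  Y=(0.000607, -0.000275)  product (0.000126, -0.000045)
  m=-5: Y*=(0.224998, -0.337053)  Y=(-0.005022, -0.004167)  product (-0.002534, 0.000755)
  m=-4: Y*=(-0.161967, -0.317603)  Y=(-0.009224, 0.037699)  product (0.013467, -0.003176)
  m=-3: Y*=(0.042952, 0.001676)  Y=(0.151080, -0.032633)  product (0.006544, -0.001148)
  m=-2: Y*=(0.183111, -0.298928)  Y=(-0.247721, -0.315638)  product (-0.139714, 0.016254)
  m=-1: Y*=(-0.043336, -0.077367)  Y=(-0.249440, 0.512854)  product (0.050488, -0.002927)
  m=+0: Y*=(0.326126, -0.000000)  Y=(0.105653, 0.000000)  product (0.034456, 0.000000)
  m=+1: Y*=(0.043336, -0.077367)  Y=(0.249440, 0.512854)  product (0.050488, 0.002927)
  m=+2: Y*=(0.183111, 0.298928)  Y=(-0.247721, 0.315638)  product (-0.139714, -0.016254)
  m=+3: Y*=(-0.042952, 0.001676)  Y=(-0.151080, -0.032633)  product (0.006544, 0.001148)
  m=+4: Y*=(-0.161967, 0.317603)  Y=(-0.009224, -0.037699)  product (0.013467, 0.003176)
  m=+5: Y*=(-0.224998, -0.337053)  Y=(0.005022, -0.004167)  product (-0.002534, -0.000755)
  m=+6: Y*=(0.199744, -0.015615)  Y=(0.000607, 0.000275)  product (0.000126, 0.000045)
Total Σ_m = (-0.108791, -0.000000). Multiply by 0.966644: (-0.105162, -0.000000). P_6(cos γ) = -0.105162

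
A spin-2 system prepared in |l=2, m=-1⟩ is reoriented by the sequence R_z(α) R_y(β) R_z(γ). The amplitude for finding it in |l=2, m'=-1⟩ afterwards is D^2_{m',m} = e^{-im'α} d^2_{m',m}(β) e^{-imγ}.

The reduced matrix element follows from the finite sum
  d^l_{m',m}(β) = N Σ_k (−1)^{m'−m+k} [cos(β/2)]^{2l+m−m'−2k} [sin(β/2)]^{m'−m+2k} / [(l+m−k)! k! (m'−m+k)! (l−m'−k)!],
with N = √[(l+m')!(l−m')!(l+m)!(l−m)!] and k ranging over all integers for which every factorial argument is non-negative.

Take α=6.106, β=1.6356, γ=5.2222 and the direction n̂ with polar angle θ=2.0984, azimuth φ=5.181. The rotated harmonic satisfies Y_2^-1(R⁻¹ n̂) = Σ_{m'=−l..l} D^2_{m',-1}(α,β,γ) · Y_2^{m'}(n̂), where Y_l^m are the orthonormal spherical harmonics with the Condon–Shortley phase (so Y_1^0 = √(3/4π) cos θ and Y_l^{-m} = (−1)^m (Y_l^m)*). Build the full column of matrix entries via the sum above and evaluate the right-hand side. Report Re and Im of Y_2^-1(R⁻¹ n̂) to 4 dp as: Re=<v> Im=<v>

Re=0.3541 Im=-0.0308

Need the full column D^2_{m',-1} for m'=−2..2 at α=6.1060, β=1.6356, γ=5.2222.
cos(β/2)=0.683828, sin(β/2)=0.729643
d^2_{-2,-1}: single k=1 term ⇒ +0.466639;  D = +0.072243-0.461013i
d^2_{-1,-1}: k∈[0..1] ⇒ +0.218669 -0.746855 = -0.528186;  D = -0.172466+0.499235i
d^2_{0,-1}: k∈[0..1] ⇒ -0.571514 +0.650660 = +0.079146;  D = +0.038624-0.069081i
d^2_{1,-1}: k∈[0..1] ⇒ +0.746855 -0.283428 = +0.463427;  D = +0.293914-0.358301i
d^2_{2,-1}: single k=0 term ⇒ -0.531262;  D = -0.404059+0.344928i
Y_2^{m'}(θ=2.0984,φ=5.181) and Σ D·Y over m':
  (+0.0722-0.4610i)·(-0.1707+0.2324i)  (-0.1725+0.4992i)·(-0.1518-0.2998i)  (+0.0386-0.0691i)·(-0.0756+0.0000i)  (+0.2939-0.3583i)·(+0.1518-0.2998i)  (-0.4041+0.3449i)·(-0.1707-0.2324i)
Y_2^-1(R⁻¹ n̂) = +0.354071-0.030842i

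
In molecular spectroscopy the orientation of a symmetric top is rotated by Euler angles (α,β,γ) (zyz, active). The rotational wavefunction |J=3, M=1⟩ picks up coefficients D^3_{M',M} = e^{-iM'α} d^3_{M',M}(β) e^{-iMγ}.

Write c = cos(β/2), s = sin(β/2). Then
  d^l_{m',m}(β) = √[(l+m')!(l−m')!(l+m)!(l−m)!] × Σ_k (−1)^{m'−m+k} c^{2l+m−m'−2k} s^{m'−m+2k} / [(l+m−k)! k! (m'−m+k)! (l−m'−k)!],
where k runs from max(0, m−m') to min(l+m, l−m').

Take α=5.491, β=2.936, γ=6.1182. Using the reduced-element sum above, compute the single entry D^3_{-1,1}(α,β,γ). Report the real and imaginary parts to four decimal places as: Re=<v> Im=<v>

Re=0.7181 Im=-0.5205

D^3_{-1,1}(5.4910,2.9360,6.1182) = e^{-i·-1·5.4910}·d^3_{-1,1}(2.9360)·e^{-i·1·6.1182}. Compute d first:
Half-angle: c=0.102615, s=0.994721. N=√(2·24·24·2)=48.000000
k: max(0,(1)−(-1))=2 … min(3+(1),3−(-1))=4
  k=2: (−1)^0·48.0000/(8)·0.1026^4·0.9947^2 = +0.000658
  k=3: (−1)^1·48.0000/(6)·0.1026^2·0.9947^4 = -0.082475
  k=4: (−1)^2·48.0000/(48)·0.1026^0·0.9947^6 = +0.968742
d^3_{-1,1}(2.9360) = +0.000658 -0.082475 +0.968742 = +0.886925
D = (+0.702291-0.711890i)·(+0.886925)·(+0.986421+0.164238i) = +0.718120-0.520519i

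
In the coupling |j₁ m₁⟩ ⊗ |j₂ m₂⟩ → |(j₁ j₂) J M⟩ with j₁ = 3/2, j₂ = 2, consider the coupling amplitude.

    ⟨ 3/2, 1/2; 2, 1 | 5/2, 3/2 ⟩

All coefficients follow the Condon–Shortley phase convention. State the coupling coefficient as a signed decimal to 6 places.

−√(1/35) ≈ -0.169031

triangle: 1!*2!*3!/7! = 12/5040
(j±m)!: 2!*1!*3!*1!*4!*1! = 288
prefactor² = (2J+1)*Δ*N² = 144/35
  k=0: +1/(0!*1!*1!*3!*1!*0!) = 1/6
  k=1: −1/(1!*0!*0!*2!*2!*1!) = -1/4
Σ = -1/12  ⇒  CG² = 144/35*(-1/12)² = 1/35
CG = −√(1/35) = -0.169031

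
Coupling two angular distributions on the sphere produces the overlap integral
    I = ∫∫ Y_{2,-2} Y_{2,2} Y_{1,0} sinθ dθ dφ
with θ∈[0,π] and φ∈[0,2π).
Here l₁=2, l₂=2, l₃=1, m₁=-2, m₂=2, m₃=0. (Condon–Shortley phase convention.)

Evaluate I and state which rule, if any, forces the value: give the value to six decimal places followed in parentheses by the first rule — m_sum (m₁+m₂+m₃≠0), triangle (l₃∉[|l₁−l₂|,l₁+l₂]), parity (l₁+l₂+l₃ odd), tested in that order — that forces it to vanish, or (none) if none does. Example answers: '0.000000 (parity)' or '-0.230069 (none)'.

0.000000 (parity)

l₁+l₂+l₃=5 is odd: 3j(l;000)=0 ⇒ I=0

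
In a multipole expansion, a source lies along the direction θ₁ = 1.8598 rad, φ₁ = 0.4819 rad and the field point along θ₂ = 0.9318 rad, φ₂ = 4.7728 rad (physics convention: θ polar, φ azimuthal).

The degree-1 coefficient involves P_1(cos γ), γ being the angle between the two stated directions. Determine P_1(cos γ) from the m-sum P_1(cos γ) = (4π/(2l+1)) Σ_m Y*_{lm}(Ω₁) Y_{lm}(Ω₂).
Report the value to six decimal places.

-0.484749

Expand P_1 via completeness: Σ_{m} conj(Y_{1,m}) at Ω₁ times Y_{1,m} at Ω₂ —
  m=-1: (0.29345 + 0.15348j) × (0.01674 + 0.27682j) = -0.03757 + 0.08380j  (running Σ = -0.03757 + 0.08380j)
  m=0: (-0.13925 + 0.00000j) × (0.29140 + 0.00000j) = -0.04058 + 0.00000j  (running Σ = -0.07815 + 0.08380j)
  m=1: (-0.29345 + 0.15348j) × (-0.01674 + 0.27682j) = -0.03757 - 0.08380j  (running Σ = -0.11573 + 0.00000j)
Accumulated sum -0.11573 + 0.00000j; after 4π/(2l+1) scaling, -0.48475 + 0.00000j ⇒ P_1 = -0.484749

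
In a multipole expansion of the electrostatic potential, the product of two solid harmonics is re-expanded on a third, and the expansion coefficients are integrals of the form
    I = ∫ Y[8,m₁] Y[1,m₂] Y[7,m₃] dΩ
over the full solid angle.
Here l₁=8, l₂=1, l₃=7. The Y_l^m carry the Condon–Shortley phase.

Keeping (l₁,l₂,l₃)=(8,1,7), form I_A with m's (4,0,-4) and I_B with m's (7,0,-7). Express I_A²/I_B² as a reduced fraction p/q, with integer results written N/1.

l's match ⇒ only the (l;m) 3-j factors differ between A and B.
A: triangle coeff Δ(8,1,7) = 1/2040; Σ_t [1,1]: t=1:−1/239500800 = -1/239500800; (3j)²=2/85 [(8 1 7; 4 0 -4)], sign=+1
B: triangle coeff Δ(8,1,7) = 1/2040; Σ_t [1,1]: t=1:−1/87178291200 = -1/87178291200; (3j)²=1/136 [(8 1 7; 7 0 -7)], sign=-1
I_A²/I_B² = (2/85)/(1/136) = 16/5

16/5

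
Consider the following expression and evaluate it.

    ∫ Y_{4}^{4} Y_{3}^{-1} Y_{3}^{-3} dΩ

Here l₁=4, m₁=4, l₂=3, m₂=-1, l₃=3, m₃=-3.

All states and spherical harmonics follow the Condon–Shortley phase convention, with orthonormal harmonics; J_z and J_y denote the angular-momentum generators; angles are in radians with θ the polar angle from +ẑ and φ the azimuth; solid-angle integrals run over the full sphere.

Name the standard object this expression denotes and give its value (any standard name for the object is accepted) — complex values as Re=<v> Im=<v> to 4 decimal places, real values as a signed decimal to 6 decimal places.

Gaunt coefficient, -0.166198

This is a Gaunt coefficient — the integral of a triple product of spherical harmonics over the sphere.
Rules hold: Σm=0, L=10 even, 1≤3≤7.
N = 9·7·7 = 441
Δ = 4!·4!·2!/11! = 1/34650
Racah Σ t=1..3: t=1:−1/72 t=2:+1/16 t=3:−1/72 = 5/144
⇒ 3j(4 3 3; 0 0 0)² = 2/77, sgn -1
Racah Σ t=0..0: t=0:+1/1152 = 1/1152
⇒ 3j(4 3 3; 4 -1 -3)² = 1/33, sgn +1
4πI² = N·(3j₀)²·(3jₘ)² = 42/121
I = -1·√(0.347107/4π) = -0.16619847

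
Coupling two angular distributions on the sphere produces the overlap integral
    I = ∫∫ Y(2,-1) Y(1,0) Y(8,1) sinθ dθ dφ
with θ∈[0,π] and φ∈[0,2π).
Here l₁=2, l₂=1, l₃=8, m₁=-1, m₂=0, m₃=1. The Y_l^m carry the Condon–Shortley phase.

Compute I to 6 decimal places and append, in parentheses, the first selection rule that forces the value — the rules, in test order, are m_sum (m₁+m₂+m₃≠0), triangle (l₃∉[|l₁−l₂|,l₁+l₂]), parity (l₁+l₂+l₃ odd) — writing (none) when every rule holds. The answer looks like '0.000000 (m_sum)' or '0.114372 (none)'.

0.000000 (triangle)

triangle: need 1≤l₃≤3, have 8; I=0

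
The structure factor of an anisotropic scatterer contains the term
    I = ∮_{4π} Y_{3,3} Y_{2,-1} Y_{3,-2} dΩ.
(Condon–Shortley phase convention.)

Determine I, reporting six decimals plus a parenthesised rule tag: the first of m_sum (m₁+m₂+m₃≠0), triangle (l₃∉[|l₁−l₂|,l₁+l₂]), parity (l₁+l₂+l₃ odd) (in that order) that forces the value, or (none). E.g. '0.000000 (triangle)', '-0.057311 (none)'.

-0.210261 (none)

Rules hold: Σm=0, L=8 even, 1≤3≤5.
N = 7·5·7 = 245
Δ = 2!·4!·2!/9! = 1/3780
Racah Σ t=0..2: t=0:+1/24 t=1:−1/4 t=2:+1/24 = -1/6
⇒ 3j(3 2 3; 0 0 0)² = 4/105, sgn +1
Racah Σ t=0..0: t=0:+1/48 = 1/48
⇒ 3j(3 2 3; 3 -1 -2)² = 5/84, sgn -1
4πI² = N·(3j₀)²·(3jₘ)² = 5/9
I = -1·√(0.555556/4π) = -0.21026104
No selection rule forces the value: the integral is nonzero (none).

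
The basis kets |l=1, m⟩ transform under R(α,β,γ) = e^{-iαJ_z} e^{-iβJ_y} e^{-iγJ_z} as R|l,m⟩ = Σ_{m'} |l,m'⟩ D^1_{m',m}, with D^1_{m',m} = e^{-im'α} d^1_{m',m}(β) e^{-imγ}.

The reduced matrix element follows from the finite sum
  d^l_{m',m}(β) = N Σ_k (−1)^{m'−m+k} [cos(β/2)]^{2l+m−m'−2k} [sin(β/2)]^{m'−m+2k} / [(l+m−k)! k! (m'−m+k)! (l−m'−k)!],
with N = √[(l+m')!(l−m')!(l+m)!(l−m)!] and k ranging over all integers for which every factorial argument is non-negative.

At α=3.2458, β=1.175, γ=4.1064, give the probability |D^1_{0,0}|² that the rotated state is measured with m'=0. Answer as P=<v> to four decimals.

P=0.1486

First d^1_{0,0}(β=1.1750), then the phase factors e^{-i(0)α} and e^{-i(0)γ}:
With c≡cos(β/2)=0.832329 and s≡sin(β/2)=0.554282, N=[1·1·1·1]^{1/2}=1.000000
The bounds max(0,m−m')=0 and min(l+m,l−m')=1 give 2 terms
  k=0: (−1)^0·1.0000/(1)·0.8323^2·0.5543^0 = +0.692772
  k=1: (−1)^1·1.0000/(1)·0.8323^0·0.5543^2 = -0.307228
d^1_{0,0}(1.1750) = +0.692772 -0.307228 = +0.385543
|D^1_{0,0}|² = |d^1_{0,0}(β)|² = (+0.385543)² = 0.148643 (the z-rotation phases have unit modulus)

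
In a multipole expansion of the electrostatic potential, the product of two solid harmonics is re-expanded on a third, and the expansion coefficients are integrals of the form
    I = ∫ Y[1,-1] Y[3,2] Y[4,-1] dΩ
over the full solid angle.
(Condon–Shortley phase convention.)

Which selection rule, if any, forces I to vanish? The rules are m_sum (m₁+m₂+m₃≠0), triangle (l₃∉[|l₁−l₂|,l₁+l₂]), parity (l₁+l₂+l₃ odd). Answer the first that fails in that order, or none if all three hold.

none

Σmᵢ = 0  ✓
l₃∈[|l₁−l₂|,l₁+l₂]=[2,4], have l₃=4  ✓
Σlᵢ = 8 ⇒ even  ✓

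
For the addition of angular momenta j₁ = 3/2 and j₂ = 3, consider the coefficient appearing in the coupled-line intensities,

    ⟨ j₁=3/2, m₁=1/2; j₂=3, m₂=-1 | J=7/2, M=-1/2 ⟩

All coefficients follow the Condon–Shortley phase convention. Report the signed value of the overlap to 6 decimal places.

√[8·1!2!5!/9! · 2!1!2!4!3!4!] = √(512/7)
  +(−1)^0/∏(0,1,1,2,1,3)! = 1/12  (running 1/12)
  +(−1)^1/∏(1,0,0,1,2,4)! = -1/48  (running 1/16)
⟨..|..⟩ = √(512/7)·(1/16) = +0.534522

+√(2/7) = +0.534522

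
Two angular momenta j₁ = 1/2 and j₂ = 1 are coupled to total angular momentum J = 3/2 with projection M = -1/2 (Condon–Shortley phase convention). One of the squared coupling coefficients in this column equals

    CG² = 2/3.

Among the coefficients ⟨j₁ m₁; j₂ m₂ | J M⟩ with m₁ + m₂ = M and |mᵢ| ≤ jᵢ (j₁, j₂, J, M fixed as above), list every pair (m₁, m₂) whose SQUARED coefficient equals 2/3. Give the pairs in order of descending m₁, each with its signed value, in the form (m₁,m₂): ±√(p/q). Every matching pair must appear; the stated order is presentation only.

(-1/2,0): +√(2/3)

Admissible pairs with m₁+m₂ = M = -1/2: (-1/2,0), (1/2,-1)
  (m₁,m₂)=(1/2,-1): CG² = 1/3, CG = +√(1/3)
  (m₁,m₂)=(-1/2,0): CG² = 2/3, CG = +√(2/3)   ← matches the target
Pairs with CG² = 2/3: (-1/2,0): +√(2/3)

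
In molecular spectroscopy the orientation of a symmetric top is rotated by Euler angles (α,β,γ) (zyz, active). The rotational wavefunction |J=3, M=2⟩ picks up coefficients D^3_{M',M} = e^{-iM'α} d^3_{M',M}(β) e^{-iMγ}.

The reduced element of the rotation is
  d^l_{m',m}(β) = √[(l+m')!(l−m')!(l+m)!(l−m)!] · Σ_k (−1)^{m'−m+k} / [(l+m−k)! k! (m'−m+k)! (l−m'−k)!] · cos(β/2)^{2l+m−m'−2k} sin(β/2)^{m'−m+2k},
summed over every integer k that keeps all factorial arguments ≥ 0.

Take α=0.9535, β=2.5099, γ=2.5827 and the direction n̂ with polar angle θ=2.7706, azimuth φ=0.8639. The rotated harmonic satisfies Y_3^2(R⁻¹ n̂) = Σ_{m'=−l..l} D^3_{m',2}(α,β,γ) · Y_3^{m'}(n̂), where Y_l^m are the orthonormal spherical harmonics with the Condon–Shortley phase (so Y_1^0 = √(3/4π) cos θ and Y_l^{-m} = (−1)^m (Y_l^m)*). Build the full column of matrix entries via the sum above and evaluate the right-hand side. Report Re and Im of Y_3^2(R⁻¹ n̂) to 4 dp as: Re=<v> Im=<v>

Need the full column D^3_{m',2} for m'=−3..3 at α=0.9535, β=2.5099, γ=2.5827.
cos(β/2)=0.310621, sin(β/2)=0.950534
d^3_{-3,2}: single k=5 term ⇒ +0.590397;  D = -0.395520-0.438330i
d^3_{-2,2}: k∈[4..5] ⇒ +0.393824 -0.737574 = -0.343750;  D = +0.341407-0.040061i
d^3_{-1,2}: k∈[3..4] ⇒ +0.162789 -0.762200 = -0.599411;  D = +0.287630-0.525892i
d^3_{0,2}: k∈[2..3] ⇒ +0.046070 -0.431412 = -0.385342;  D = -0.168655-0.346474i
d^3_{1,2}: k∈[1..2] ⇒ +0.008692 -0.162789 = -0.154097;  D = -0.152022-0.025202i
d^3_{2,2}: k∈[0..1] ⇒ +0.000898 -0.042056 = -0.041158;  D = -0.028992+0.029214i
d^3_{3,2}: single k=0 term ⇒ -0.006733;  D = +0.001152+0.006634i
Y_3^{m'}(θ=2.7706,φ=0.8639) and Σ D·Y over m':
  (-0.3955-0.4383i)·(-0.0170-0.0104i)  (+0.3414-0.0401i)·(+0.0196+0.1236i)  (+0.2876-0.5259i)·(+0.2544-0.2978i)  (-0.1687-0.3465i)·(-0.4670+0.0000i)  (-0.1520-0.0252i)·(-0.2544-0.2978i)  (-0.0290+0.0292i)·(+0.0196-0.1236i)  (+0.0012+0.0066i)·(+0.0170-0.0104i)
Y_3^2(R⁻¹ n̂) = +0.043398+0.051286i

Re=0.0434 Im=0.0513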